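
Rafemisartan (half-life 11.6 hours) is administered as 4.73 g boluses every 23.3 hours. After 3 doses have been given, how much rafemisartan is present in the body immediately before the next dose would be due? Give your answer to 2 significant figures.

1.5 g

The 3 doses were given 69.9, 46.6, 23.3 hours ago.
Total = 4.73·(1/2)^(69.9/11.6) + 4.73·(1/2)^(46.6/11.6) + 4.73·(1/2)^(23.3/11.6)
      = 0.072593 + 0.29211 + 1.1755 ≈ 1.5402 g.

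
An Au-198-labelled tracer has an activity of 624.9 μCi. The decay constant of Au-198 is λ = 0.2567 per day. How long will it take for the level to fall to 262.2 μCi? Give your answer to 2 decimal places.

t½ = ln 2 / λ = 0.69315 / 0.2567 ≈ 2.7002 days.
Fraction remaining = 262.2/624.9 ≈ 0.41959.
n = log₂(624.9/262.2) = ln(2.3833)/ln 2 ≈ 1.253 half-lives.
t = n × t½ = 1.253 × 2.7002 ≈ 3.3833 days.

3.38 days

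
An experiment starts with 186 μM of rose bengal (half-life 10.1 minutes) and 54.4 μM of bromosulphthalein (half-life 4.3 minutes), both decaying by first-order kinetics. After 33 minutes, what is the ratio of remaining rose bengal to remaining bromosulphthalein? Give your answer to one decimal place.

rose bengal: 186 × (1/2)^(33/10.1) = 186 × (1/2)^3.2673 ≈ 19.317 μM.
bromosulphthalein: 54.4 × (1/2)^(33/4.3) = 54.4 × (1/2)^7.6744 ≈ 0.2663 μM.
Ratio ≈ 19.317 / 0.2663 ≈ 72.541.

72.5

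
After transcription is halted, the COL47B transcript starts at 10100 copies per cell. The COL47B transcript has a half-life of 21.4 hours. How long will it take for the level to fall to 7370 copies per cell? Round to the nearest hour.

Fraction remaining = 7370/10100 ≈ 0.7297.
n = log₂(10100/7370) = ln(1.3704)/ln 2 ≈ 0.45462 half-lives.
t = n × t½ = 0.45462 × 21.4 ≈ 9.7288 hours.

10 hours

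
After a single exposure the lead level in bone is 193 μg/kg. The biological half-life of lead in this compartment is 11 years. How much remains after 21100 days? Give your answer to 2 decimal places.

5.05 μg/kg

Convert the elapsed time: 21100 days = 57.8082 years.
Number of half-lives: n = 57.8082/11 ≈ 5.2553.
Remaining = 193 × (1/2)^5.2553 = 193 × 0.026182 ≈ 5.0531 μg/kg.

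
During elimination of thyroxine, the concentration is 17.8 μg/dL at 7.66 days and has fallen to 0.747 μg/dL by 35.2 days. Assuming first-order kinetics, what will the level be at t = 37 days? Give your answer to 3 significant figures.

Over Δt = 35.2 − 7.66 = 27.54 days, the level fell by a factor of 17.8/0.747 ≈ 23.829.
n = log₂(23.829) ≈ 4.5746 half-lives, so t½ = 27.54/4.5746 ≈ 6.0202 days.
From t = 35.2 to t = 37: 0.747 × (1/2)^((37−35.2)/6.0202) ≈ 0.60718 μg/dL.

0.607 μg/dL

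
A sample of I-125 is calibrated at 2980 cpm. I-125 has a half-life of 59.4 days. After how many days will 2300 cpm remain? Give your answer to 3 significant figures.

Fraction remaining = 2300/2980 ≈ 0.77181.
n = log₂(2980/2300) = ln(1.2957)/ln 2 ≈ 0.37368 half-lives.
t = n × t½ = 0.37368 × 59.4 ≈ 22.197 days.

22.2 days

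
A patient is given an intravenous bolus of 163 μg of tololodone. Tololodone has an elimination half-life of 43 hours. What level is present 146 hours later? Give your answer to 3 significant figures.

15.5 μg

Number of half-lives: n = 146/43 ≈ 3.3953.
Remaining = 163 × (1/2)^3.3953 = 163 × 0.095038 ≈ 15.491 μg.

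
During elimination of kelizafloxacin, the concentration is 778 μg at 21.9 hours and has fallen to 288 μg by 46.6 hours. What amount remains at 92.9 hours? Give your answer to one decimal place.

44.7 μg

Over Δt = 46.6 − 21.9 = 24.7 hours, the level fell by a factor of 778/288 ≈ 2.7014.
n = log₂(2.7014) ≈ 1.4337 half-lives, so t½ = 24.7/1.4337 ≈ 17.228 hours.
From t = 46.6 to t = 92.9: 288 × (1/2)^((92.9−46.6)/17.228) ≈ 44.708 μg.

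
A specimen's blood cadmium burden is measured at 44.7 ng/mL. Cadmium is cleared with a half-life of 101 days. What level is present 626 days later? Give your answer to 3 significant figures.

Number of half-lives: n = 626/101 ≈ 6.198.
Remaining = 44.7 × (1/2)^6.198 = 44.7 × 0.013621 ≈ 0.60886 ng/mL.

0.609 ng/mL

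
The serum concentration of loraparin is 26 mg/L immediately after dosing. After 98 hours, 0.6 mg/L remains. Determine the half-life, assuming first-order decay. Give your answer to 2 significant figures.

18 hours

A/A₀ = 0.6/26 ≈ 0.023077.
n = log₂(43.333) ≈ 5.4374 half-lives elapsed in 98 hours.
t½ = 98/5.4374 ≈ 18.023 hours.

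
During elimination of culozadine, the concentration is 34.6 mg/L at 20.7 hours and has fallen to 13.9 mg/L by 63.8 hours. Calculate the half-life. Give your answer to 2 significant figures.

33 hours

Over Δt = 63.8 − 20.7 = 43.1 hours, the level fell by a factor of 34.6/13.9 ≈ 2.4892.
n = log₂(2.4892) ≈ 1.3157 half-lives, so t½ = 43.1/1.3157 ≈ 32.759 hours.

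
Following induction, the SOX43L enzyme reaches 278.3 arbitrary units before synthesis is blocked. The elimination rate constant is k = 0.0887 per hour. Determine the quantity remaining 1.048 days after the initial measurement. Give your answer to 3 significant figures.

t½ = ln 2 / k = 0.69315 / 0.0887 ≈ 7.8145 hours.
Convert the elapsed time: 1.048 days = 25.152 hours.
Number of half-lives: n = 25.152/7.8145 ≈ 3.2186.
Remaining = 278.3 × (1/2)^3.2186 = 278.3 × 0.10742 ≈ 29.896 arbitrary units.

29.9 arbitrary units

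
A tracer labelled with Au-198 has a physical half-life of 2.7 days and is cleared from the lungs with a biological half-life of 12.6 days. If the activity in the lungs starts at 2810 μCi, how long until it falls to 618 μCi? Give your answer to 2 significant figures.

1/t_eff = 1/t_phys + 1/t_biol = 1/2.7 + 1/12.6 = 0.44974 per day.
t_eff = 2.7 × 12.6 / (2.7 + 12.6) ≈ 2.2235 days.
n = log₂(2810/618) ≈ 2.1849; t = 2.1849 × 2.2235 ≈ 4.8582 days.

4.9 days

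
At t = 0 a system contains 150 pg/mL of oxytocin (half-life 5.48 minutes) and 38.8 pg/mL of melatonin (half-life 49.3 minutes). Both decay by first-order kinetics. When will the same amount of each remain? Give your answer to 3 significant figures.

Set 150·(1/2)^(t/5.48) = 38.8·(1/2)^(t/49.3).
Taking log₂: log₂(150/38.8) = t·(1/5.48 − 1/49.3).
log₂(3.866) = 1.9508; 1/5.48 − 1/49.3 = 0.1622.
t = 1.9508 / 0.1622 ≈ 12.028 minutes.

12.0 minutes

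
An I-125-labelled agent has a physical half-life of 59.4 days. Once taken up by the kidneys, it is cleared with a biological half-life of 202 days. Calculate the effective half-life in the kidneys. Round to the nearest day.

1/t_eff = 1/t_phys + 1/t_biol = 1/59.4 + 1/202 = 0.021786 per day.
t_eff = 59.4 × 202 / (59.4 + 202) ≈ 45.902 days.

46 days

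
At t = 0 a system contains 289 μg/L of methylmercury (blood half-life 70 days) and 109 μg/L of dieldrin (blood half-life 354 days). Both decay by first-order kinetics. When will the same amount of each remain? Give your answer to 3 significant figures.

123 days

Set 289·(1/2)^(t/70) = 109·(1/2)^(t/354).
Taking log₂: log₂(289/109) = t·(1/70 − 1/354).
log₂(2.6514) = 1.4067; 1/70 − 1/354 = 0.011461.
t = 1.4067 / 0.011461 ≈ 122.74 days.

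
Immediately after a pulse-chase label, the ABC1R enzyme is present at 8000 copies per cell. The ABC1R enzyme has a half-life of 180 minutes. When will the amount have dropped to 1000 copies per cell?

1000/8000 = 1/8, so 3 half-lives have elapsed.
t = 3 × 180 = 540 minutes.

540 minutes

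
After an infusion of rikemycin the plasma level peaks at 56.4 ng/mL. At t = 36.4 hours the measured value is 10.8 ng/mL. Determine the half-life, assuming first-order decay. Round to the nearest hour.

15 hours

A/A₀ = 10.8/56.4 ≈ 0.19149.
n = log₂(5.2222) ≈ 2.3847 half-lives elapsed in 36.4 hours.
t½ = 36.4/2.3847 ≈ 15.264 hours.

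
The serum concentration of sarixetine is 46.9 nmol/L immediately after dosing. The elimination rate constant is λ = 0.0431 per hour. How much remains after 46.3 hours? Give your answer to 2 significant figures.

t½ = ln 2 / λ = 0.69315 / 0.0431 ≈ 16.082 hours.
Number of half-lives: n = 46.3/16.082 ≈ 2.8789.
Remaining = 46.9 × (1/2)^2.8789 = 46.9 × 0.13594 ≈ 6.3757 nmol/L.

6.4 nmol/L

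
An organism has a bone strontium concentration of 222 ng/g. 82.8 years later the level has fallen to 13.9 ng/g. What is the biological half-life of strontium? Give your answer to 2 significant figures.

A/A₀ = 13.9/222 ≈ 0.062613.
n = log₂(15.971) ≈ 3.9974 half-lives elapsed in 82.8 years.
t½ = 82.8/3.9974 ≈ 20.713 years.

21 years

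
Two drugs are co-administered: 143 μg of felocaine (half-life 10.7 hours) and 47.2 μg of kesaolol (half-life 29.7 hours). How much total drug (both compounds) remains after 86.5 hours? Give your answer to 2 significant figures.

6.8 μg

felocaine: 143 × (1/2)^(86.5/10.7) = 143 × (1/2)^8.0841 ≈ 0.52696 μg.
kesaolol: 47.2 × (1/2)^(86.5/29.7) = 47.2 × (1/2)^2.9125 ≈ 6.2691 μg.
Total = 0.52696 + 6.2691 ≈ 6.7961 μg.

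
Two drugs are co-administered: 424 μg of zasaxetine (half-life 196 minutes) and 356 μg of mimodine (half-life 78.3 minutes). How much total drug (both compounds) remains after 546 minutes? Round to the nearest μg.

64 μg

zasaxetine: 424 × (1/2)^(546/196) = 424 × (1/2)^2.7857 ≈ 61.487 μg.
mimodine: 356 × (1/2)^(546/78.3) = 356 × (1/2)^6.9732 ≈ 2.8334 μg.
Total = 61.487 + 2.8334 ≈ 64.32 μg.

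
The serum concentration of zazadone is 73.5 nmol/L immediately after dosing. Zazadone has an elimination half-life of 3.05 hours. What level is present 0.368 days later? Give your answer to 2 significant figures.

9.9 nmol/L

Convert the elapsed time: 0.368 days = 8.832 hours.
Number of half-lives: n = 8.832/3.05 ≈ 2.8957.
Remaining = 73.5 × (1/2)^2.8957 = 73.5 × 0.13437 ≈ 9.8761 nmol/L.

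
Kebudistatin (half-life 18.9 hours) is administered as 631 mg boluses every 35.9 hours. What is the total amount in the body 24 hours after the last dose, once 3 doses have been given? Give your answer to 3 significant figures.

The 3 doses were given 95.8, 59.9, 24 hours ago.
Total = 631·(1/2)^(95.8/18.9) + 631·(1/2)^(59.9/18.9) + 631·(1/2)^(24/18.9)
      = 18.801 + 70.141 + 261.68 ≈ 350.62 mg.

351 mg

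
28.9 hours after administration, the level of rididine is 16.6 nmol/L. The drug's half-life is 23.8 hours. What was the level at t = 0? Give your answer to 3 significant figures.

Number of half-lives elapsed: n = 28.9/23.8 ≈ 1.2143.
A₀ = A × 2^n = 16.6 × 2^1.2143 = 16.6 × 2.3203 ≈ 38.516 nmol/L.

38.5 nmol/L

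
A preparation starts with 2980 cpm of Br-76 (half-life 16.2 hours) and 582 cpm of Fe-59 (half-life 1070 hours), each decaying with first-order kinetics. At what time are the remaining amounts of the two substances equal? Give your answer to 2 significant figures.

39 hours

Set 2980·(1/2)^(t/16.2) = 582·(1/2)^(t/1070).
Taking log₂: log₂(2980/582) = t·(1/16.2 − 1/1070).
log₂(5.1203) = 2.3562; 1/16.2 − 1/1070 = 0.060794.
t = 2.3562 / 0.060794 ≈ 38.758 hours.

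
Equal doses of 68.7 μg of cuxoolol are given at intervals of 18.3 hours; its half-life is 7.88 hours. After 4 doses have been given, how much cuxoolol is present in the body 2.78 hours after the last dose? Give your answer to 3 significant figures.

The 4 doses were given 57.68, 39.38, 21.08, 2.78 hours ago.
Total = 68.7·(1/2)^(57.68/7.88) + 68.7·(1/2)^(39.38/7.88) + 68.7·(1/2)^(21.08/7.88) + 68.7·(1/2)^(2.78/7.88)
      = 0.43001 + 2.1507 + 10.756 + 53.797 ≈ 67.134 μg.

67.1 μg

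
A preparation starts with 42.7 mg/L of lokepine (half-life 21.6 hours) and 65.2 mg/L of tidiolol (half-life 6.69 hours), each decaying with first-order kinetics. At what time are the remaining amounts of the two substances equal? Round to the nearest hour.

6 hours

Set 42.7·(1/2)^(t/21.6) = 65.2·(1/2)^(t/6.69).
Taking log₂: log₂(42.7/65.2) = t·(1/21.6 − 1/6.69).
log₂(0.65491) = -0.61064; 1/21.6 − 1/6.69 = -0.10318.
t = -0.61064 / -0.10318 ≈ 5.9181 hours.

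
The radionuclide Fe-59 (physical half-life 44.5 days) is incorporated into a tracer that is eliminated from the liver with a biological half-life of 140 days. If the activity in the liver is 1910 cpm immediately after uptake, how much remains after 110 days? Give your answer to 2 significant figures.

1/t_eff = 1/t_phys + 1/t_biol = 1/44.5 + 1/140 = 0.029615 per day.
t_eff = 44.5 × 140 / (44.5 + 140) ≈ 33.767 days.
Remaining = 1910 × (1/2)^(110/33.767) = 1910 × (1/2)^3.2576 ≈ 199.71 cpm.

200 cpm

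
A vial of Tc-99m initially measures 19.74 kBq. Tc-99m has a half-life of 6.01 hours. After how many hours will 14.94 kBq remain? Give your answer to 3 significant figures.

2.42 hours

Fraction remaining = 14.94/19.74 ≈ 0.75684.
n = log₂(19.74/14.94) = ln(1.3213)/ln 2 ≈ 0.40194 half-lives.
t = n × t½ = 0.40194 × 6.01 ≈ 2.4157 hours.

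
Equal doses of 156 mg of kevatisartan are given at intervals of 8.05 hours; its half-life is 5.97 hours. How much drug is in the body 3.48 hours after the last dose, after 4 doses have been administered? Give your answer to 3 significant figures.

The 4 doses were given 27.63, 19.58, 11.53, 3.48 hours ago.
Total = 156·(1/2)^(27.63/5.97) + 156·(1/2)^(19.58/5.97) + 156·(1/2)^(11.53/5.97) + 156·(1/2)^(3.48/5.97)
      = 6.3083 + 16.063 + 40.901 + 104.15 ≈ 167.42 mg.

167 mg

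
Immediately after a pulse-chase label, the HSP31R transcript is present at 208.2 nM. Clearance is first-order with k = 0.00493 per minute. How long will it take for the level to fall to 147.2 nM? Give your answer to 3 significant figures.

70.3 minutes

t½ = ln 2 / k = 0.69315 / 0.00493 ≈ 140.6 minutes.
Fraction remaining = 147.2/208.2 ≈ 0.70701.
n = log₂(208.2/147.2) = ln(1.4144)/ln 2 ≈ 0.50019 half-lives.
t = n × t½ = 0.50019 × 140.6 ≈ 70.326 minutes.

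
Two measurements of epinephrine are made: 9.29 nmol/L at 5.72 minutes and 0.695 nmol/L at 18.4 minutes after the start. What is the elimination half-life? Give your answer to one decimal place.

Over Δt = 18.4 − 5.72 = 12.68 minutes, the level fell by a factor of 9.29/0.695 ≈ 13.367.
n = log₂(13.367) ≈ 3.7406 half-lives, so t½ = 12.68/3.7406 ≈ 3.3898 minutes.

3.4 minutes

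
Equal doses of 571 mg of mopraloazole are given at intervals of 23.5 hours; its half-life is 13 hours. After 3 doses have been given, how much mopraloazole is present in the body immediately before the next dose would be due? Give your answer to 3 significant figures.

223 mg

The 3 doses were given 70.5, 47, 23.5 hours ago.
Total = 571·(1/2)^(70.5/13) + 571·(1/2)^(47/13) + 571·(1/2)^(23.5/13)
      = 13.308 + 46.59 + 163.1 ≈ 223 mg.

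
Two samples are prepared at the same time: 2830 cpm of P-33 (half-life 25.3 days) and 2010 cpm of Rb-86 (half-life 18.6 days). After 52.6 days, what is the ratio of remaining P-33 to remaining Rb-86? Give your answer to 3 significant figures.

P-33: 2830 × (1/2)^(52.6/25.3) = 2830 × (1/2)^2.0791 ≈ 669.78 cpm.
Rb-86: 2010 × (1/2)^(52.6/18.6) = 2010 × (1/2)^2.828 ≈ 283.07 cpm.
Ratio ≈ 669.78 / 283.07 ≈ 2.3661.

2.37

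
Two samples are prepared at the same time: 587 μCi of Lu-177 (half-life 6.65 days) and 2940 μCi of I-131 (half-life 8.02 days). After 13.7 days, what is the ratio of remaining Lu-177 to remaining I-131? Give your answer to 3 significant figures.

Lu-177: 587 × (1/2)^(13.7/6.65) = 587 × (1/2)^2.0602 ≈ 140.76 μCi.
I-131: 2940 × (1/2)^(13.7/8.02) = 2940 × (1/2)^1.7082 ≈ 899.74 μCi.
Ratio ≈ 140.76 / 899.74 ≈ 0.15644.

0.156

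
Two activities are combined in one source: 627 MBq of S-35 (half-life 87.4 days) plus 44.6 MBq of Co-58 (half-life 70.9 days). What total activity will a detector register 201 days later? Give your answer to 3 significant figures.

134 MBq

S-35: 627 × (1/2)^(201/87.4) = 627 × (1/2)^2.2998 ≈ 127.34 MBq.
Co-58: 44.6 × (1/2)^(201/70.9) = 44.6 × (1/2)^2.835 ≈ 6.2506 MBq.
Total = 127.34 + 6.2506 ≈ 133.59 MBq.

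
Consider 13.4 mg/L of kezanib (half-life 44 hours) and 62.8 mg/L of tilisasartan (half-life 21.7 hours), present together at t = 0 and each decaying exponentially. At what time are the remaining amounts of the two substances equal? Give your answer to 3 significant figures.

95.4 hours

Set 13.4·(1/2)^(t/44) = 62.8·(1/2)^(t/21.7).
Taking log₂: log₂(13.4/62.8) = t·(1/44 − 1/21.7).
log₂(0.21338) = -2.2285; 1/44 − 1/21.7 = -0.023356.
t = -2.2285 / -0.023356 ≈ 95.417 hours.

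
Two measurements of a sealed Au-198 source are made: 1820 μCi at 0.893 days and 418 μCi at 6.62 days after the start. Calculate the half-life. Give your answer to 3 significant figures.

Over Δt = 6.62 − 0.893 = 5.727 days, the level fell by a factor of 1820/418 ≈ 4.3541.
n = log₂(4.3541) ≈ 2.1224 half-lives, so t½ = 5.727/2.1224 ≈ 2.6984 days.

2.70 days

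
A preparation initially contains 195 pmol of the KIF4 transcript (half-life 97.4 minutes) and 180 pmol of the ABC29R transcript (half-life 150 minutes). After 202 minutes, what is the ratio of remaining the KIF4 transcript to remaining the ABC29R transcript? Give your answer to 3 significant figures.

0.654

KIF4 transcript: 195 × (1/2)^(202/97.4) = 195 × (1/2)^2.0739 ≈ 46.315 pmol.
ABC29R transcript: 180 × (1/2)^(202/150) = 180 × (1/2)^1.3467 ≈ 70.776 pmol.
Ratio ≈ 46.315 / 70.776 ≈ 0.65439.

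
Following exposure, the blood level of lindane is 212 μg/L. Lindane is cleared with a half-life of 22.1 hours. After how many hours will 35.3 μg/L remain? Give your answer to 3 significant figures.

57.2 hours

Fraction remaining = 35.3/212 ≈ 0.16651.
n = log₂(212/35.3) = ln(6.0057)/ln 2 ≈ 2.5863 half-lives.
t = n × t½ = 2.5863 × 22.1 ≈ 57.158 hours.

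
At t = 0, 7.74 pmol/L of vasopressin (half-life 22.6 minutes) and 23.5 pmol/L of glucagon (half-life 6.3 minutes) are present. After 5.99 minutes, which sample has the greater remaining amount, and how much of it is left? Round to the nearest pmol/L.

glucagon, 12 pmol/L

vasopressin: 7.74 × (1/2)^0.26504 ≈ 6.441 pmol/L.
glucagon: 23.5 × (1/2)^0.95079 ≈ 12.158 pmol/L.
Glucagon has more remaining, at ≈ 12.158 pmol/L.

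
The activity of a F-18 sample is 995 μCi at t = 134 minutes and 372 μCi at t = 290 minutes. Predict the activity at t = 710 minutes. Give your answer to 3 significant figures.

Over Δt = 290 − 134 = 156 minutes, the level fell by a factor of 995/372 ≈ 2.6747.
n = log₂(2.6747) ≈ 1.4194 half-lives, so t½ = 156/1.4194 ≈ 109.91 minutes.
From t = 290 to t = 710: 372 × (1/2)^((710−290)/109.91) ≈ 26.313 μCi.

26.3 μCi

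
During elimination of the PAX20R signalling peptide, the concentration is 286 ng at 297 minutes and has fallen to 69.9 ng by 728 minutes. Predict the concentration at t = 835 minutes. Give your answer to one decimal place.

Over Δt = 728 − 297 = 431 minutes, the level fell by a factor of 286/69.9 ≈ 4.0916.
n = log₂(4.0916) ≈ 2.0327 half-lives, so t½ = 431/2.0327 ≈ 212.04 minutes.
From t = 728 to t = 835: 69.9 × (1/2)^((835−728)/212.04) ≈ 49.269 ng.

49.3 ng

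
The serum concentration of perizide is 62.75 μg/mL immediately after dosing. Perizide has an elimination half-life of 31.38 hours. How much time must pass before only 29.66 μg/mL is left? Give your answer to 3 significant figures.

Fraction remaining = 29.66/62.75 ≈ 0.47267.
n = log₂(62.75/29.66) = ln(2.1156)/ln 2 ≈ 1.0811 half-lives.
t = n × t½ = 1.0811 × 31.38 ≈ 33.925 hours.

33.9 hours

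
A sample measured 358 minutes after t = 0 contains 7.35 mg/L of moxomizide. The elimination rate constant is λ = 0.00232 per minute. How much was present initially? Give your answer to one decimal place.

16.9 mg/L

t½ = ln 2 / λ = 0.69315 / 0.00232 ≈ 298.77 minutes.
Number of half-lives elapsed: n = 358/298.77 ≈ 1.1982.
A₀ = A × 2^n = 7.35 × 2^1.1982 = 7.35 × 2.2946 ≈ 16.865 mg/L.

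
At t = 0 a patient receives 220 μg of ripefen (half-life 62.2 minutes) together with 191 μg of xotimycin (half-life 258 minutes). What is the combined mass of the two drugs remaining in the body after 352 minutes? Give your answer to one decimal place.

78.5 μg

ripefen: 220 × (1/2)^(352/62.2) = 220 × (1/2)^5.6592 ≈ 4.3536 μg.
xotimycin: 191 × (1/2)^(352/258) = 191 × (1/2)^1.3643 ≈ 74.187 μg.
Total = 4.3536 + 74.187 ≈ 78.54 μg.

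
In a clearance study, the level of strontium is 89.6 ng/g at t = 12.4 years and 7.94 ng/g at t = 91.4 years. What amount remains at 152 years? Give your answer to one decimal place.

Over Δt = 91.4 − 12.4 = 79 years, the level fell by a factor of 89.6/7.94 ≈ 11.285.
n = log₂(11.285) ≈ 3.4963 half-lives, so t½ = 79/3.4963 ≈ 22.595 years.
From t = 91.4 to t = 152: 7.94 × (1/2)^((152−91.4)/22.595) ≈ 1.2373 ng/g.

1.2 ng/g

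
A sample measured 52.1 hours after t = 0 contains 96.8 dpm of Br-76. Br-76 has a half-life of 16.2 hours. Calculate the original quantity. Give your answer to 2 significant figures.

Number of half-lives elapsed: n = 52.1/16.2 ≈ 3.216.
A₀ = A × 2^n = 96.8 × 2^3.216 = 96.8 × 9.2924 ≈ 899.5 dpm.

900 dpm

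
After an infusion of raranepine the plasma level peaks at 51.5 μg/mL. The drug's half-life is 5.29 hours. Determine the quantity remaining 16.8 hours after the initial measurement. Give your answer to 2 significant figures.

5.7 μg/mL

Number of half-lives: n = 16.8/5.29 ≈ 3.1758.
Remaining = 51.5 × (1/2)^3.1758 = 51.5 × 0.11066 ≈ 5.699 μg/mL.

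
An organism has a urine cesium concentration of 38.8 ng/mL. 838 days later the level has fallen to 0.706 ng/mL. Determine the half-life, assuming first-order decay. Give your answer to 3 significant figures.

A/A₀ = 0.706/38.8 ≈ 0.018196.
n = log₂(54.958) ≈ 5.7802 half-lives elapsed in 838 days.
t½ = 838/5.7802 ≈ 144.98 days.

145 days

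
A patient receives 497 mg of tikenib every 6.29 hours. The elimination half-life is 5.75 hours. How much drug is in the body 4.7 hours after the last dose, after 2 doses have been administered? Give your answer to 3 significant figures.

414 mg

The 2 doses were given 10.99, 4.7 hours ago.
Total = 497·(1/2)^(10.99/5.75) + 497·(1/2)^(4.7/5.75)
      = 132.13 + 282.03 ≈ 414.16 mg.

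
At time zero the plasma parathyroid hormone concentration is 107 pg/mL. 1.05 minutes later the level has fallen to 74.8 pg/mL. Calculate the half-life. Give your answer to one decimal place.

A/A₀ = 74.8/107 ≈ 0.69907.
n = log₂(1.4305) ≈ 0.5165 half-lives elapsed in 1.05 minutes.
t½ = 1.05/0.5165 ≈ 2.0329 minutes.

2.0 minutes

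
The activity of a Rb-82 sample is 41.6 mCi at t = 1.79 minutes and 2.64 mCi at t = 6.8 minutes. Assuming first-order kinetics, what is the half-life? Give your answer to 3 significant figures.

Over Δt = 6.8 − 1.79 = 5.01 minutes, the level fell by a factor of 41.6/2.64 ≈ 15.758.
n = log₂(15.758) ≈ 3.978 half-lives, so t½ = 5.01/3.978 ≈ 1.2594 minutes.

1.26 minutes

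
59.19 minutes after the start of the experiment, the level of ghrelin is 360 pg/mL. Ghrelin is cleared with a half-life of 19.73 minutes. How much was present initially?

Number of half-lives elapsed: n = 59.19/19.73 ≈ 3.
A₀ = A × 2^n = 360 × 2^3 = 360 × 8 ≈ 2880 pg/mL.

2880 pg/mL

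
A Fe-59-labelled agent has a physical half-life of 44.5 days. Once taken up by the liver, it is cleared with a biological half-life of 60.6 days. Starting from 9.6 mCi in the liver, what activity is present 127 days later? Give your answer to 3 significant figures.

0.311 mCi

1/t_eff = 1/t_phys + 1/t_biol = 1/44.5 + 1/60.6 = 0.038974 per day.
t_eff = 44.5 × 60.6 / (44.5 + 60.6) ≈ 25.658 days.
Remaining = 9.6 × (1/2)^(127/25.658) = 9.6 × (1/2)^4.9496 ≈ 0.31066 mCi.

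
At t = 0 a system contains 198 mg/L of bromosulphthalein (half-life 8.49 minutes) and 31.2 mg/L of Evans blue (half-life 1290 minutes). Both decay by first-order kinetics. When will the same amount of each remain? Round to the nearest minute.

Set 198·(1/2)^(t/8.49) = 31.2·(1/2)^(t/1290).
Taking log₂: log₂(198/31.2) = t·(1/8.49 − 1/1290).
log₂(6.3462) = 2.6659; 1/8.49 − 1/1290 = 0.11701.
t = 2.6659 / 0.11701 ≈ 22.783 minutes.

23 minutes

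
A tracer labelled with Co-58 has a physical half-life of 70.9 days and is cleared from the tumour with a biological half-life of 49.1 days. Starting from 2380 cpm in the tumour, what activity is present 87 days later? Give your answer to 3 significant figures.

298 cpm

1/t_eff = 1/t_phys + 1/t_biol = 1/70.9 + 1/49.1 = 0.034471 per day.
t_eff = 70.9 × 49.1 / (70.9 + 49.1) ≈ 29.01 days.
Remaining = 2380 × (1/2)^(87/29.01) = 2380 × (1/2)^2.999 ≈ 297.71 cpm.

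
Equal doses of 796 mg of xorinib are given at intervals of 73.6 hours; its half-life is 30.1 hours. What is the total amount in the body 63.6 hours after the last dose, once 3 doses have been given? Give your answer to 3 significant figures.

224 mg

The 3 doses were given 210.8, 137.2, 63.6 hours ago.
Total = 796·(1/2)^(210.8/30.1) + 796·(1/2)^(137.2/30.1) + 796·(1/2)^(63.6/30.1)
      = 6.2044 + 33.789 + 184.01 ≈ 224.01 mg.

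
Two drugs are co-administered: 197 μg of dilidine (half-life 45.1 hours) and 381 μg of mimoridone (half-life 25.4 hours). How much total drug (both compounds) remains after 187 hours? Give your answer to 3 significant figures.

dilidine: 197 × (1/2)^(187/45.1) = 197 × (1/2)^4.1463 ≈ 11.125 μg.
mimoridone: 381 × (1/2)^(187/25.4) = 381 × (1/2)^7.3622 ≈ 2.3157 μg.
Total = 11.125 + 2.3157 ≈ 13.441 μg.

13.4 μg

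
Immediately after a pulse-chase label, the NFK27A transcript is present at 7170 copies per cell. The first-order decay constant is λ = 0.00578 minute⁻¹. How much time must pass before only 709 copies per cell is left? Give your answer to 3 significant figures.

t½ = ln 2 / λ = 0.69315 / 0.00578 ≈ 119.92 minutes.
Fraction remaining = 709/7170 ≈ 0.098884.
n = log₂(7170/709) = ln(10.113)/ln 2 ≈ 3.3381 half-lives.
t = n × t½ = 3.3381 × 119.92 ≈ 400.31 minutes.

400 minutes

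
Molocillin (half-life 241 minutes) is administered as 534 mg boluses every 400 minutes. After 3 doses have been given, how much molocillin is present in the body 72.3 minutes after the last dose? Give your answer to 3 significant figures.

614 mg

The 3 doses were given 872.3, 472.3, 72.3 minutes ago.
Total = 534·(1/2)^(872.3/241) + 534·(1/2)^(472.3/241) + 534·(1/2)^(72.3/241)
      = 43.447 + 137.28 + 433.74 ≈ 614.47 mg.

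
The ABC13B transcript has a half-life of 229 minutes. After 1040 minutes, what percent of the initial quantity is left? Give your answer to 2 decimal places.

n = 1040/229 ≈ 4.5415 half-lives.
Fraction remaining = (1/2)^4.5415 ≈ 0.042941, i.e. 4.2941%.

4.29%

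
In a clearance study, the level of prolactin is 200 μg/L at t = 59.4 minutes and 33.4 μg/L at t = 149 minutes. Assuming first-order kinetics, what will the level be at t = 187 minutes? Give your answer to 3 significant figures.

Over Δt = 149 − 59.4 = 89.6 minutes, the level fell by a factor of 200/33.4 ≈ 5.988.
n = log₂(5.988) ≈ 2.5821 half-lives, so t½ = 89.6/2.5821 ≈ 34.701 minutes.
From t = 149 to t = 187: 33.4 × (1/2)^((187−149)/34.701) ≈ 15.635 μg/L.

15.6 μg/L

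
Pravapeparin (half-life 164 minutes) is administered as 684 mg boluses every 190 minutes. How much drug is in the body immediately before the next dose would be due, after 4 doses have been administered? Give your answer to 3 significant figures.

The 4 doses were given 760, 570, 380, 190 minutes ago.
Total = 684·(1/2)^(760/164) + 684·(1/2)^(570/164) + 684·(1/2)^(380/164) + 684·(1/2)^(190/164)
      = 27.545 + 61.488 + 137.26 + 306.41 ≈ 532.7 mg.

533 mg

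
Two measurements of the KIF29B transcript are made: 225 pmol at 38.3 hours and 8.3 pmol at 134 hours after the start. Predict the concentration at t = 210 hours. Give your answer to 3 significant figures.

Over Δt = 134 − 38.3 = 95.7 hours, the level fell by a factor of 225/8.3 ≈ 27.108.
n = log₂(27.108) ≈ 4.7607 half-lives, so t½ = 95.7/4.7607 ≈ 20.102 hours.
From t = 134 to t = 210: 8.3 × (1/2)^((210−134)/20.102) ≈ 0.60392 pmol.

0.604 pmol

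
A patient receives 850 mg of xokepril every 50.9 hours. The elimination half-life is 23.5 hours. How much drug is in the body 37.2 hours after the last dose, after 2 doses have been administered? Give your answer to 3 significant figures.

The 2 doses were given 88.1, 37.2 hours ago.
Total = 850·(1/2)^(88.1/23.5) + 850·(1/2)^(37.2/23.5)
      = 63.223 + 283.72 ≈ 346.95 mg.

347 mg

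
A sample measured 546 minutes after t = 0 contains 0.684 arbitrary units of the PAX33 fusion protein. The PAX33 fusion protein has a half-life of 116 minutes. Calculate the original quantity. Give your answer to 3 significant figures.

17.9 arbitrary units

Number of half-lives elapsed: n = 546/116 ≈ 4.7069.
A₀ = A × 2^n = 0.684 × 2^4.7069 = 0.684 × 26.117 ≈ 17.864 arbitrary units.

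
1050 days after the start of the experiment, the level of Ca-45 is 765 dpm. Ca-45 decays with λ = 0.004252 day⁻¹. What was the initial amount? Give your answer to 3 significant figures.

66500 dpm

t½ = ln 2 / λ = 0.69315 / 0.004252 ≈ 163.02 days.
Number of half-lives elapsed: n = 1050/163.02 ≈ 6.4411.
A₀ = A × 2^n = 765 × 2^6.4411 = 765 × 86.886 ≈ 66468 dpm.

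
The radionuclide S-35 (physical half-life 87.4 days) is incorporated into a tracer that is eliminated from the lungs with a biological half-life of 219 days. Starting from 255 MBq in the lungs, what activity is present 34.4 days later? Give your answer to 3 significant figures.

1/t_eff = 1/t_phys + 1/t_biol = 1/87.4 + 1/219 = 0.016008 per day.
t_eff = 87.4 × 219 / (87.4 + 219) ≈ 62.469 days.
Remaining = 255 × (1/2)^(34.4/62.469) = 255 × (1/2)^0.55067 ≈ 174.09 MBq.

174 MBq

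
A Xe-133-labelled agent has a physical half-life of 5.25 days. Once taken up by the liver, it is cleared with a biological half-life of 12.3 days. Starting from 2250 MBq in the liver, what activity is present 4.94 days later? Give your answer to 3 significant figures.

1/t_eff = 1/t_phys + 1/t_biol = 1/5.25 + 1/12.3 = 0.27178 per day.
t_eff = 5.25 × 12.3 / (5.25 + 12.3) ≈ 3.6795 days.
Remaining = 2250 × (1/2)^(4.94/3.6795) = 2250 × (1/2)^1.3426 ≈ 887.21 MBq.

887 MBq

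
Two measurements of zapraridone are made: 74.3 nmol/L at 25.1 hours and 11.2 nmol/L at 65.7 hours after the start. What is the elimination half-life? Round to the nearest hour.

15 hours

Over Δt = 65.7 − 25.1 = 40.6 hours, the level fell by a factor of 74.3/11.2 ≈ 6.6339.
n = log₂(6.6339) ≈ 2.7299 half-lives, so t½ = 40.6/2.7299 ≈ 14.873 hours.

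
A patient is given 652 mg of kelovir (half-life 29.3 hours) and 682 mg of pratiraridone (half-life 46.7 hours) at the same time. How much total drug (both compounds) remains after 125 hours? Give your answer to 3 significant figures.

141 mg

kelovir: 652 × (1/2)^(125/29.3) = 652 × (1/2)^4.2662 ≈ 33.884 mg.
pratiraridone: 682 × (1/2)^(125/46.7) = 682 × (1/2)^2.6767 ≈ 106.67 mg.
Total = 33.884 + 106.67 ≈ 140.55 mg.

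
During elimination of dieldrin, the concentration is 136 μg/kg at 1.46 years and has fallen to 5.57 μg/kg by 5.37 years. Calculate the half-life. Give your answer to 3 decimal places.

Over Δt = 5.37 − 1.46 = 3.91 years, the level fell by a factor of 136/5.57 ≈ 24.417.
n = log₂(24.417) ≈ 4.6098 half-lives, so t½ = 3.91/4.6098 ≈ 0.8482 years.

0.848 years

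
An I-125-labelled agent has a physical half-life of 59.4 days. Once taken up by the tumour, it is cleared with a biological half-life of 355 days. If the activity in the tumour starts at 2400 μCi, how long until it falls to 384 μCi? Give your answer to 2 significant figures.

130 days

1/t_eff = 1/t_phys + 1/t_biol = 1/59.4 + 1/355 = 0.019652 per day.
t_eff = 59.4 × 355 / (59.4 + 355) ≈ 50.886 days.
n = log₂(2400/384) ≈ 2.6439; t = 2.6439 × 50.886 ≈ 134.53 days.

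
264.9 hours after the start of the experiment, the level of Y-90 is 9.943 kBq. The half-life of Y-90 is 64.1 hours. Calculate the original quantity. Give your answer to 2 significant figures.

170 kBq

Number of half-lives elapsed: n = 264.9/64.1 ≈ 4.1326.
A₀ = A × 2^n = 9.943 × 2^4.1326 = 9.943 × 17.54 ≈ 174.4 kBq.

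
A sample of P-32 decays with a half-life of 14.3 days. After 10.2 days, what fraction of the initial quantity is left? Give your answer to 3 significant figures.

n = 10.2/14.3 ≈ 0.71329 half-lives.
Fraction remaining = (1/2)^0.71329 ≈ 0.60993.

0.610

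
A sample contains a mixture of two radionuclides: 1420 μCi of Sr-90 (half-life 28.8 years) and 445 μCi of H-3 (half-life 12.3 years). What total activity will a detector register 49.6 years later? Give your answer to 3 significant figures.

Sr-90: 1420 × (1/2)^(49.6/28.8) = 1420 × (1/2)^1.7222 ≈ 430.38 μCi.
H-3: 445 × (1/2)^(49.6/12.3) = 445 × (1/2)^4.0325 ≈ 27.193 μCi.
Total = 430.38 + 27.193 ≈ 457.57 μCi.

458 μCi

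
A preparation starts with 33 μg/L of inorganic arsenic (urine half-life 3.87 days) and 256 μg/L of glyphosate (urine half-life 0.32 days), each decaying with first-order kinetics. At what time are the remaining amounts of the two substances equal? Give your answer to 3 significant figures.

1.03 days

Set 33·(1/2)^(t/3.87) = 256·(1/2)^(t/0.32).
Taking log₂: log₂(33/256) = t·(1/3.87 − 1/0.32).
log₂(0.12891) = -2.9556; 1/3.87 − 1/0.32 = -2.8666.
t = -2.9556 / -2.8666 ≈ 1.031 days.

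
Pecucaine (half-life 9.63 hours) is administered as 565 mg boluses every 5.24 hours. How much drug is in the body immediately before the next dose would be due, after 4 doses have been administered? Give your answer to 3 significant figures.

960 mg

The 4 doses were given 20.96, 15.72, 10.48, 5.24 hours ago.
Total = 565·(1/2)^(20.96/9.63) + 565·(1/2)^(15.72/9.63) + 565·(1/2)^(10.48/9.63) + 565·(1/2)^(5.24/9.63)
      = 124.98 + 182.24 + 265.73 + 387.48 ≈ 960.44 mg.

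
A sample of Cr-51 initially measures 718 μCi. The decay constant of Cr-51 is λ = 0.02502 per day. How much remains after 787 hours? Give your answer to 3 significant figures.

t½ = ln 2 / λ = 0.69315 / 0.02502 ≈ 27.704 days.
Convert the elapsed time: 787 hours = 32.7917 days.
Number of half-lives: n = 32.7917/27.704 ≈ 1.1837.
Remaining = 718 × (1/2)^1.1837 = 718 × 0.44023 ≈ 316.09 μCi.

316 μCi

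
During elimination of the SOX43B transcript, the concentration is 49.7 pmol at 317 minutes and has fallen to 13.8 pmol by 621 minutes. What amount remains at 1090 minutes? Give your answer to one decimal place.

1.9 pmol

Over Δt = 621 − 317 = 304 minutes, the level fell by a factor of 49.7/13.8 ≈ 3.6014.
n = log₂(3.6014) ≈ 1.8486 half-lives, so t½ = 304/1.8486 ≈ 164.45 minutes.
From t = 621 to t = 1090: 13.8 × (1/2)^((1090−621)/164.45) ≈ 1.9115 pmol.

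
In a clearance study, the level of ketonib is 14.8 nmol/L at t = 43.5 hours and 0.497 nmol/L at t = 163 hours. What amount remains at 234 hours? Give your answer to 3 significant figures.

0.0662 nmol/L

Over Δt = 163 − 43.5 = 119.5 hours, the level fell by a factor of 14.8/0.497 ≈ 29.779.
n = log₂(29.779) ≈ 4.8962 half-lives, so t½ = 119.5/4.8962 ≈ 24.407 hours.
From t = 163 to t = 234: 0.497 × (1/2)^((234−163)/24.407) ≈ 0.066168 nmol/L.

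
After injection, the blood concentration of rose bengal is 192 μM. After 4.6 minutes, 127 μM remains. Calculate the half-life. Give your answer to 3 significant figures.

7.71 minutes

A/A₀ = 127/192 ≈ 0.66146.
n = log₂(1.5118) ≈ 0.59628 half-lives elapsed in 4.6 minutes.
t½ = 4.6/0.59628 ≈ 7.7145 minutes.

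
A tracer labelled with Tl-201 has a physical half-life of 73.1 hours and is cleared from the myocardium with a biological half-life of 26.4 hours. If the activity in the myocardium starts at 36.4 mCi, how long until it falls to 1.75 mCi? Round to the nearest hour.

1/t_eff = 1/t_phys + 1/t_biol = 1/73.1 + 1/26.4 = 0.051559 per hour.
t_eff = 73.1 × 26.4 / (73.1 + 26.4) ≈ 19.395 hours.
n = log₂(36.4/1.75) ≈ 4.3785; t = 4.3785 × 19.395 ≈ 84.923 hours.

85 hours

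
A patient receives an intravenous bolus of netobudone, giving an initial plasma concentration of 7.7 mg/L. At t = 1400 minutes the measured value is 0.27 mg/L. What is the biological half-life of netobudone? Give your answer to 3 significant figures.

A/A₀ = 0.27/7.7 ≈ 0.035065.
n = log₂(28.519) ≈ 4.8338 half-lives elapsed in 1400 minutes.
t½ = 1400/4.8338 ≈ 289.63 minutes.

290 minutes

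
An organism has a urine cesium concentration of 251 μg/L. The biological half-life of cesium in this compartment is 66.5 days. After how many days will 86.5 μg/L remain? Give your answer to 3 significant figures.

Fraction remaining = 86.5/251 ≈ 0.34462.
n = log₂(251/86.5) = ln(2.9017)/ln 2 ≈ 1.5369 half-lives.
t = n × t½ = 1.5369 × 66.5 ≈ 102.2 days.

102 days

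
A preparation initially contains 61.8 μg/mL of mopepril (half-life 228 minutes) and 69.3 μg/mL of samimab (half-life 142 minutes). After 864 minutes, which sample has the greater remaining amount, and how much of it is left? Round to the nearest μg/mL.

mopepril: 61.8 × (1/2)^3.7895 ≈ 4.4693 μg/mL.
samimab: 69.3 × (1/2)^6.0845 ≈ 1.0212 μg/mL.
Mopepril has more remaining, at ≈ 4.4693 μg/mL.

mopepril, 4 μg/mL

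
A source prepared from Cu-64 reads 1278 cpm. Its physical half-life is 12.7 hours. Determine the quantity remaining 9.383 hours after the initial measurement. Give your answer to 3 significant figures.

Number of half-lives: n = 9.383/12.7 ≈ 0.73882.
Remaining = 1278 × (1/2)^0.73882 = 1278 × 0.59923 ≈ 765.82 cpm.

766 cpm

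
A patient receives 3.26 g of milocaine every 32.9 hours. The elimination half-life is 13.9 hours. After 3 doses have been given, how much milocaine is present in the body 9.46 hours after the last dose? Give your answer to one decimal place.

The 3 doses were given 75.26, 42.36, 9.46 hours ago.
Total = 3.26·(1/2)^(75.26/13.9) + 3.26·(1/2)^(42.36/13.9) + 3.26·(1/2)^(9.46/13.9)
      = 0.076441 + 0.39431 + 2.034 ≈ 2.5047 g.

2.5 g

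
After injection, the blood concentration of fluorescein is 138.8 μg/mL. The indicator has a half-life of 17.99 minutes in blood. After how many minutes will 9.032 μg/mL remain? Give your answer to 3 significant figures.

70.9 minutes

Fraction remaining = 9.032/138.8 ≈ 0.065072.
n = log₂(138.8/9.032) = ln(15.368)/ln 2 ≈ 3.9418 half-lives.
t = n × t½ = 3.9418 × 17.99 ≈ 70.913 minutes.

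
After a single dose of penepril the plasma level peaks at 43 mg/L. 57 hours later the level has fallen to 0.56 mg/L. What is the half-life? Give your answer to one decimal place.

9.1 hours

A/A₀ = 0.56/43 ≈ 0.013023.
n = log₂(76.786) ≈ 6.2628 half-lives elapsed in 57 hours.
t½ = 57/6.2628 ≈ 9.1014 hours.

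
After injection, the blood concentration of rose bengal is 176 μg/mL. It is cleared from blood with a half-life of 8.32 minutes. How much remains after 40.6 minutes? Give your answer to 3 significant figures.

Number of half-lives: n = 40.6/8.32 ≈ 4.8798.
Remaining = 176 × (1/2)^4.8798 = 176 × 0.033965 ≈ 5.9778 μg/mL.

5.98 μg/mL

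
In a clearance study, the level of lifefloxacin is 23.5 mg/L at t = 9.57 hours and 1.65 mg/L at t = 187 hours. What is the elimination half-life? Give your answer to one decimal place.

46.3 hours

Over Δt = 187 − 9.57 = 177.43 hours, the level fell by a factor of 23.5/1.65 ≈ 14.242.
n = log₂(14.242) ≈ 3.8321 half-lives, so t½ = 177.43/3.8321 ≈ 46.301 hours.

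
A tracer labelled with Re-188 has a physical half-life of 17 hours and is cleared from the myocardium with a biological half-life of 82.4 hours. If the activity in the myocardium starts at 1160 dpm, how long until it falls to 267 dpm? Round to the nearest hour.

1/t_eff = 1/t_phys + 1/t_biol = 1/17 + 1/82.4 = 0.070959 per hour.
t_eff = 17 × 82.4 / (17 + 82.4) ≈ 14.093 hours.
n = log₂(1160/267) ≈ 2.1192; t = 2.1192 × 14.093 ≈ 29.865 hours.

30 hours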